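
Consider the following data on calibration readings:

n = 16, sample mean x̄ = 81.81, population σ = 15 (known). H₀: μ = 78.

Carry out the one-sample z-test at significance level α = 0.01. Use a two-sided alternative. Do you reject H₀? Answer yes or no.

reject H₀: no

SE = σ/√n = 15/√16 = 3.7500
z = (x̄−μ₀)/SE = (81.81−78)/3.7500 = 1.0160
p-value (two-sided) = 0.30963
At α=0.01: p ≥ α → fail to reject H₀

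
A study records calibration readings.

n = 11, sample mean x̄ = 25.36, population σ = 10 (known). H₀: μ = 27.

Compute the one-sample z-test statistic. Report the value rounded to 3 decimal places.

SE = σ/√n = 10/√11 = 3.0151
z = (x̄−μ₀)/SE = (25.36−27)/3.0151 = -0.5439

test statistic = -0.544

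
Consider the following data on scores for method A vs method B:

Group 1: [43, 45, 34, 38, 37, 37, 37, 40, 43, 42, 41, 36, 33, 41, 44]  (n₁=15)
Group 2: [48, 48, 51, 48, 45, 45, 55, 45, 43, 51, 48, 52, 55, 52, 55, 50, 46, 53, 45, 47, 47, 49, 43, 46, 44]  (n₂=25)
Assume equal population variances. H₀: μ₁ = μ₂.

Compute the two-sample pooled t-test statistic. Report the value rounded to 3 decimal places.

x̄₁=39.400, s₁=3.699, n₁=15
x̄₂=48.440, s₂=3.731, n₂=25
s_p² = [14·3.699² + 24·3.731²]/38 = 13.8358
SE = √(s_p²·(1/15+1/25)) = 1.2148
t = (39.400−48.440)/1.2148 = -7.4414
df = 38

test statistic = -7.441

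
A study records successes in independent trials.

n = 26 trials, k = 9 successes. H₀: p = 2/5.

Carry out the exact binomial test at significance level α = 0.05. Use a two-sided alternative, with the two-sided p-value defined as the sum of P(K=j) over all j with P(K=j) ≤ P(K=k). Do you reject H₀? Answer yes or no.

Exact binomial: n=26, k=9, p₀=2/5=0.4000
P(X=j) = C(n,j)·p₀^j·(1−p₀)^(n−j); p = Σ P(X=j) over j with P(X=j) ≤ P(X=9)
p-value (two-sided) = 0.69050
At α=0.05: p ≥ α → fail to reject H₀

reject H₀: no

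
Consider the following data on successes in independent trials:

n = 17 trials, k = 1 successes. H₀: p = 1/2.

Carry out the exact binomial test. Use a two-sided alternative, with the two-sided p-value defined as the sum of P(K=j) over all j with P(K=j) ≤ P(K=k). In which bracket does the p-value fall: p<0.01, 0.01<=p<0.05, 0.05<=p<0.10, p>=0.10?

Exact binomial: n=17, k=1, p₀=1/2=0.5000
P(X=j) = C(n,j)·p₀^j·(1−p₀)^(n−j); p = Σ P(X=j) over j with P(X=j) ≤ P(X=1)
p-value (two-sided) = 0.00027
→ bracket: p<0.01

p-value bracket: p<0.01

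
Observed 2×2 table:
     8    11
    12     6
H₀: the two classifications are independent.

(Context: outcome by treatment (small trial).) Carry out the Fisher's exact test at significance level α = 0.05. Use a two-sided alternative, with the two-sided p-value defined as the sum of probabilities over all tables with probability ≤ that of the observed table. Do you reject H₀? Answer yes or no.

Margins: r₁=19, r₂=18, c₁=20, c₂=17, n=37
p_obs = C(19,8)·C(18,12)/C(37,20); sum pmf over tables with pmf ≤ p_obs
p-value (two-sided) = 0.19136
At α=0.05: p ≥ α → fail to reject H₀

reject H₀: no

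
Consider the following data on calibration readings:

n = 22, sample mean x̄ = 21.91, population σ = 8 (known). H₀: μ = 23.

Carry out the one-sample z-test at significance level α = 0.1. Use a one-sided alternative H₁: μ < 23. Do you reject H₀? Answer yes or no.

reject H₀: no

SE = σ/√n = 8/√22 = 1.7056
z = (x̄−μ₀)/SE = (21.91−23)/1.7056 = -0.6391
p-value (one-sided, H₁ less) = 0.26139
At α=0.1: p ≥ α → fail to reject H₀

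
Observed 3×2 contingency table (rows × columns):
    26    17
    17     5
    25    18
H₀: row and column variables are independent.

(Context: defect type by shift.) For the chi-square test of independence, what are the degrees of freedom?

df = (r−1)(c−1) = (3−1)·(2−1) = 2

degrees of freedom = 2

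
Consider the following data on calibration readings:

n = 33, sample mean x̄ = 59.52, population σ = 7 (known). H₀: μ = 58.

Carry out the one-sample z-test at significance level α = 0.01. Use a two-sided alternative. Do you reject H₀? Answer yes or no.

SE = σ/√n = 7/√33 = 1.2185
z = (x̄−μ₀)/SE = (59.52−58)/1.2185 = 1.2474
p-value (two-sided) = 0.21225
At α=0.01: p ≥ α → fail to reject H₀

reject H₀: no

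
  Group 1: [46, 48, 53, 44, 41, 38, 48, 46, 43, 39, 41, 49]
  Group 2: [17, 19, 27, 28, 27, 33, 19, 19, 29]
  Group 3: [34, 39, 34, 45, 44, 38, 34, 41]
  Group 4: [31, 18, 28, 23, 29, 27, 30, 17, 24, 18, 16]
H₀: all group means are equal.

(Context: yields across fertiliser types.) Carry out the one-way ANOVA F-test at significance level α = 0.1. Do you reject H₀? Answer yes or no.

Group means [44.67, 24.22, 38.62, 23.73], grand mean 33.100
SSB = Σnᵢ(x̄ᵢ−x̄)² = 3525.321; SSW = ΣΣ(x−x̄ᵢ)² = 944.279
MSB = 3525.321/3 = 1175.1070; MSW = 944.279/36 = 26.2300
F = MSB/MSW = 44.8002
df = (3, 36)
p-value (upper-tail) = 0.00000
At α=0.1: p < α → reject H₀

reject H₀: yes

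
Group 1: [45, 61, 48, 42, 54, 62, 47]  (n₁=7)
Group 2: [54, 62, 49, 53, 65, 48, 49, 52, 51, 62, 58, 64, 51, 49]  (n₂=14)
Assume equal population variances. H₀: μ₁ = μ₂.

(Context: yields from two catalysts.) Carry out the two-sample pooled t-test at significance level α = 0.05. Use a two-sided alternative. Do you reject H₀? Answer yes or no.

x̄₁=51.286, s₁=7.868, n₁=7
x̄₂=54.786, s₂=6.142, n₂=14
s_p² = [6·7.868² + 13·6.142²]/19 = 45.3571
SE = √(s_p²·(1/7+1/14)) = 3.1176
t = (51.286−54.786)/3.1176 = -1.1227
df = 19
p-value (two-sided) = 0.27557
At α=0.05: p ≥ α → fail to reject H₀

reject H₀: no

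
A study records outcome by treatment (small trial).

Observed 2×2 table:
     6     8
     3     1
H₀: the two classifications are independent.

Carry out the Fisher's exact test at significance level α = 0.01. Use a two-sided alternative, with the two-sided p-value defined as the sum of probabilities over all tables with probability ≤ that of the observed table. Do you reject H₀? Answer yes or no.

Margins: r₁=14, r₂=4, c₁=9, c₂=9, n=18
p_obs = C(14,6)·C(4,3)/C(18,9); sum pmf over tables with pmf ≤ p_obs
p-value (two-sided) = 0.57647
At α=0.01: p ≥ α → fail to reject H₀

reject H₀: no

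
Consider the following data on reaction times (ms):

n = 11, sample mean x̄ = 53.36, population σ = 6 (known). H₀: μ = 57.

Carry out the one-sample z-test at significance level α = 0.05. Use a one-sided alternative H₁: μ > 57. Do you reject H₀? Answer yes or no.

SE = σ/√n = 6/√11 = 1.8091
z = (x̄−μ₀)/SE = (53.36−57)/1.8091 = -2.0121
p-value (one-sided, H₁ greater) = 0.97789
At α=0.05: p ≥ α → fail to reject H₀

reject H₀: no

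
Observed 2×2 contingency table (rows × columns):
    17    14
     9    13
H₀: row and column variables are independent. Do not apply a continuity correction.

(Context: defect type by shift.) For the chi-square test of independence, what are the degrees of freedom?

degrees of freedom = 1

df = (r−1)(c−1) = (2−1)·(2−1) = 1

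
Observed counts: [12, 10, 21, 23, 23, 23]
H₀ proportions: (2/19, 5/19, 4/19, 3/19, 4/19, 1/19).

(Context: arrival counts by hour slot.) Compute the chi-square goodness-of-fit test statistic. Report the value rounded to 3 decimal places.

test statistic = 64.400

n = 112; E_i = n·p_i = [11.79, 29.47, 23.58, 17.68, 23.58, 5.89]
χ² = (12−11.79)²/11.79 + (10−29.47)²/29.47 + (21−23.58)²/23.58 + (23−17.68)²/17.68 + (23−23.58)²/23.58 + (23−5.89)²/5.89 = 64.4003
df = 5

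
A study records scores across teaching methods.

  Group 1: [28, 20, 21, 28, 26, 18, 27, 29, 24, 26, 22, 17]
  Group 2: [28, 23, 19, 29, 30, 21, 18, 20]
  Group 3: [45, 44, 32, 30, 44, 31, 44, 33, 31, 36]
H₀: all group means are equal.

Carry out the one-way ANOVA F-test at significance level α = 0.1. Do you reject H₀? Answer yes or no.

reject H₀: yes

Group means [23.83, 23.50, 37.00], grand mean 28.133
SSB = Σnᵢ(x̄ᵢ−x̄)² = 1179.800; SSW = ΣΣ(x−x̄ᵢ)² = 723.667
MSB = 1179.800/2 = 589.9000; MSW = 723.667/27 = 26.8025
F = MSB/MSW = 22.0092
df = (2, 27)
p-value (upper-tail) = 0.00000
At α=0.1: p < α → reject H₀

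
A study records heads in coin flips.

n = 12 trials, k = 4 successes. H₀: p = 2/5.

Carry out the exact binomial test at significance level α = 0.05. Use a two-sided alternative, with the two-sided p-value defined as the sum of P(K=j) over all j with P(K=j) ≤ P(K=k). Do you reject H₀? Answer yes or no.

reject H₀: no

Exact binomial: n=12, k=4, p₀=2/5=0.4000
P(X=j) = C(n,j)·p₀^j·(1−p₀)^(n−j); p = Σ P(X=j) over j with P(X=j) ≤ P(X=4)
p-value (two-sided) = 0.77297
At α=0.05: p ≥ α → fail to reject H₀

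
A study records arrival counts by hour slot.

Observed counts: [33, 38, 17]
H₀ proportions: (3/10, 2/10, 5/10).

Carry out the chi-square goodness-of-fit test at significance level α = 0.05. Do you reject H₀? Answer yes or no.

reject H₀: yes

n = 88; E_i = n·p_i = [26.40, 17.60, 44.00]
χ² = (33−26.40)²/26.40 + (38−17.60)²/17.60 + (17−44.00)²/44.00 = 41.8636
df = 2
p-value (upper-tail) = 0.00000
At α=0.05: p < α → reject H₀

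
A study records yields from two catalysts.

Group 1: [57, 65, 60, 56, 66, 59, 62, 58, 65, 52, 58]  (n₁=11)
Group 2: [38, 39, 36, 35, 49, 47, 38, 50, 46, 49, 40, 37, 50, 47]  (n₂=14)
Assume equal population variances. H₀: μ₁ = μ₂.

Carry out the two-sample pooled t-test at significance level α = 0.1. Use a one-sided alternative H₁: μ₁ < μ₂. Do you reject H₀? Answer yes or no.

x̄₁=59.818, s₁=4.332, n₁=11
x̄₂=42.929, s₂=5.784, n₂=14
s_p² = [10·4.332² + 13·5.784²]/23 = 27.0680
SE = √(s_p²·(1/11+1/14)) = 2.0962
t = (59.818−42.929)/2.0962 = 8.0572
df = 23
p-value (one-sided, H₁ less) = 1.00000
At α=0.1: p ≥ α → fail to reject H₀

reject H₀: no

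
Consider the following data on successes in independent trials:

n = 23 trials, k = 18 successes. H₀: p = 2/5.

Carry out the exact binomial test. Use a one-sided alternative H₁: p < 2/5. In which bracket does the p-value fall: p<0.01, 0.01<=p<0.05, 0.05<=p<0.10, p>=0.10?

Exact binomial: n=23, k=18, p₀=2/5=0.4000
P(X≤18) from Σ C(n,i)·p₀^i·(1−p₀)^(n−i)
p-value (one-sided, H₁ less) = 0.99996
→ bracket: p>=0.10

p-value bracket: p>=0.10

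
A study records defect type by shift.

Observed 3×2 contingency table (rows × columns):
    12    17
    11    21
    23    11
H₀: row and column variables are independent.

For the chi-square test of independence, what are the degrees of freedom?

df = (r−1)(c−1) = (3−1)·(2−1) = 2

degrees of freedom = 2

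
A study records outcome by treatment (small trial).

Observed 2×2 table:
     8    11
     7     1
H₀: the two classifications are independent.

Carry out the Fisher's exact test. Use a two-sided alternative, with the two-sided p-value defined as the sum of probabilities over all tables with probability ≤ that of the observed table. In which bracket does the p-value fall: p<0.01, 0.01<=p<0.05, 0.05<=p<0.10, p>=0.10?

Margins: r₁=19, r₂=8, c₁=15, c₂=12, n=27
p_obs = C(19,8)·C(8,7)/C(27,15); sum pmf over tables with pmf ≤ p_obs
p-value (two-sided) = 0.04326
→ bracket: 0.01<=p<0.05

p-value bracket: 0.01<=p<0.05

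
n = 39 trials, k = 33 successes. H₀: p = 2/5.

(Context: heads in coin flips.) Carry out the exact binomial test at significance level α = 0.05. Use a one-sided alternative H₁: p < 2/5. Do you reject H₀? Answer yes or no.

Exact binomial: n=39, k=33, p₀=2/5=0.4000
P(X≤33) from Σ C(n,i)·p₀^i·(1−p₀)^(n−i)
p-value (one-sided, H₁ less) = 1.00000
At α=0.05: p ≥ α → fail to reject H₀

reject H₀: no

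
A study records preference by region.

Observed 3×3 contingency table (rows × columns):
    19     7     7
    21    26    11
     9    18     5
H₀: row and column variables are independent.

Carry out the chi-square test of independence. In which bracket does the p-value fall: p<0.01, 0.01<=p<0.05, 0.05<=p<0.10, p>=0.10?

p-value bracket: 0.05<=p<0.10

Row totals [33, 58, 32], col totals [49, 51, 23], n=123
χ² = (19−13.15)²/13.15 + (7−13.68)²/13.68 + (7−6.17)²/6.17 + (21−23.11)²/23.11 + (26−24.05)²/24.05 + (11−10.85)²/10.85 + (9−12.75)²/12.75 + (18−13.27)²/13.27 + (5−5.98)²/5.98 = 9.2854
df = 4
p-value (upper-tail) = 0.05435
→ bracket: 0.05<=p<0.10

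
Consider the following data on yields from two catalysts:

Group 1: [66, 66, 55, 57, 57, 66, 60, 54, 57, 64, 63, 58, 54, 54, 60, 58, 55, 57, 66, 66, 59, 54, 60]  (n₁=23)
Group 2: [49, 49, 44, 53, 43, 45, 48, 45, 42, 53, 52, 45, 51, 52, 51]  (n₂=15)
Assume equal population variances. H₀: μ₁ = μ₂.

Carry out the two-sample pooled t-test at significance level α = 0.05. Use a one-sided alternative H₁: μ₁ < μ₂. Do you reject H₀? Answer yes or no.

reject H₀: no

x̄₁=59.391, s₁=4.449, n₁=23
x̄₂=48.133, s₂=3.833, n₂=15
s_p² = [22·4.449² + 14·3.833²]/36 = 17.8114
SE = √(s_p²·(1/23+1/15)) = 1.4007
t = (59.391−48.133)/1.4007 = 8.0376
df = 36
p-value (one-sided, H₁ less) = 1.00000
At α=0.05: p ≥ α → fail to reject H₀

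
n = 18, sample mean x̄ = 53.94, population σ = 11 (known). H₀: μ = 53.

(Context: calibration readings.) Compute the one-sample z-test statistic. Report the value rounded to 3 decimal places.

SE = σ/√n = 11/√18 = 2.5927
z = (x̄−μ₀)/SE = (53.94−53)/2.5927 = 0.3626

test statistic = 0.363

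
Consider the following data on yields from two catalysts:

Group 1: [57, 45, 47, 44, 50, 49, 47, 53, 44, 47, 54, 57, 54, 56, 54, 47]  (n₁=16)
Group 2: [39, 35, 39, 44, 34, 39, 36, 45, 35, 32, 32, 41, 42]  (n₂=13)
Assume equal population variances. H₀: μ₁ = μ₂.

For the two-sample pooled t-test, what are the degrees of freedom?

degrees of freedom = 27

df = n₁ + n₂ − 2 = 16 + 13 − 2 = 27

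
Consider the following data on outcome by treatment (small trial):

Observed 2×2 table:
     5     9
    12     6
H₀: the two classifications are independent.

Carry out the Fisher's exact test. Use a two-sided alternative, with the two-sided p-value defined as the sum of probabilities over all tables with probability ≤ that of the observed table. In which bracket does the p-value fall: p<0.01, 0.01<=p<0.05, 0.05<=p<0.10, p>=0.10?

Margins: r₁=14, r₂=18, c₁=17, c₂=15, n=32
p_obs = C(14,5)·C(18,12)/C(32,17); sum pmf over tables with pmf ≤ p_obs
p-value (two-sided) = 0.15267
→ bracket: p>=0.10

p-value bracket: p>=0.10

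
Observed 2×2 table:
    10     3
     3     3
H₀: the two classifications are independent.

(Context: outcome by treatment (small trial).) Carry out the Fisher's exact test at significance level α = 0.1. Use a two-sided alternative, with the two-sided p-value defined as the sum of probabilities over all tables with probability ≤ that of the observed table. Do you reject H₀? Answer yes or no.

Margins: r₁=13, r₂=6, c₁=13, c₂=6, n=19
p_obs = C(13,10)·C(6,3)/C(19,13); sum pmf over tables with pmf ≤ p_obs
p-value (two-sided) = 0.32010
At α=0.1: p ≥ α → fail to reject H₀

reject H₀: no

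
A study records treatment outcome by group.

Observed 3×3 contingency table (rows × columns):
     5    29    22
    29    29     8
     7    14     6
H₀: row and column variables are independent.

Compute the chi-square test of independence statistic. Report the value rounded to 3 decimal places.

Row totals [56, 66, 27], col totals [41, 72, 36], n=149
χ² = (5−15.41)²/15.41 + (29−27.06)²/27.06 + (22−13.53)²/13.53 + (29−18.16)²/18.16 + (29−31.89)²/31.89 + (8−15.95)²/15.95 + (7−7.43)²/7.43 + (14−13.05)²/13.05 + (6−6.52)²/6.52 = 23.3003
df = 4

test statistic = 23.300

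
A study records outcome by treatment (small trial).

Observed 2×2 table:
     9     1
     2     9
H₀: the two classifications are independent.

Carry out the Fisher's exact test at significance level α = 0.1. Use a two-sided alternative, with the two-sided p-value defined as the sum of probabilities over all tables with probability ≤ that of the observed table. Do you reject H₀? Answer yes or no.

Margins: r₁=10, r₂=11, c₁=11, c₂=10, n=21
p_obs = C(10,9)·C(11,2)/C(21,11); sum pmf over tables with pmf ≤ p_obs
p-value (two-sided) = 0.00191
At α=0.1: p < α → reject H₀

reject H₀: yes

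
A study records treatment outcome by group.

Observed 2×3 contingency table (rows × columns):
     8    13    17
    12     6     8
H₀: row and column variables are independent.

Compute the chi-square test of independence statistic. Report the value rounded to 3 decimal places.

Row totals [38, 26], col totals [20, 19, 25], n=64
χ² = (8−11.88)²/11.88 + (13−11.28)²/11.28 + (17−14.84)²/14.84 + (12−8.12)²/8.12 + (6−7.72)²/7.72 + (8−10.16)²/10.16 = 4.5281
df = 2

test statistic = 4.528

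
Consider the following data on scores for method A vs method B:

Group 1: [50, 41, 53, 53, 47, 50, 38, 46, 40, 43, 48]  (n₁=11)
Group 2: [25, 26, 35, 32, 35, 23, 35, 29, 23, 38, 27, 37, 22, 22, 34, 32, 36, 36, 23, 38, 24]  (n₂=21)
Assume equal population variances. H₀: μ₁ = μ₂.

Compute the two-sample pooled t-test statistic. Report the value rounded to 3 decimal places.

test statistic = 7.613

x̄₁=46.273, s₁=5.179, n₁=11
x̄₂=30.095, s₂=5.957, n₂=21
s_p² = [10·5.179² + 20·5.957²]/30 = 32.5997
SE = √(s_p²·(1/11+1/21)) = 2.1251
t = (46.273−30.095)/2.1251 = 7.6126
df = 30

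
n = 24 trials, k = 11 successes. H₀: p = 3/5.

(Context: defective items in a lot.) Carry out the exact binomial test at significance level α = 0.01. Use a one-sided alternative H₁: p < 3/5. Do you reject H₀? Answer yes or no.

Exact binomial: n=24, k=11, p₀=3/5=0.6000
P(X≤11) from Σ C(n,i)·p₀^i·(1−p₀)^(n−i)
p-value (one-sided, H₁ less) = 0.11427
At α=0.01: p ≥ α → fail to reject H₀

reject H₀: no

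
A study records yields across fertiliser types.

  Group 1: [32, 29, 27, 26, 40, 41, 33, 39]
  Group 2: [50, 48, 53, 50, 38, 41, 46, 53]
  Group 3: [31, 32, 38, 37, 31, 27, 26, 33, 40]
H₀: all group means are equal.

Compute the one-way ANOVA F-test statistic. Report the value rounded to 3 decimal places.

test statistic = 19.150

Group means [33.38, 47.38, 32.78], grand mean 37.640
SSB = Σnᵢ(x̄ᵢ−x̄)² = 1116.454; SSW = ΣΣ(x−x̄ᵢ)² = 641.306
MSB = 1116.454/2 = 558.2272; MSW = 641.306/22 = 29.1503
F = MSB/MSW = 19.1500
df = (2, 22)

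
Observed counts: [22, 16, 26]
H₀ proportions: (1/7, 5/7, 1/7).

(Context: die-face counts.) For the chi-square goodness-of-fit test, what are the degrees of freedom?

df = k − 1 = 3 − 1 = 2

degrees of freedom = 2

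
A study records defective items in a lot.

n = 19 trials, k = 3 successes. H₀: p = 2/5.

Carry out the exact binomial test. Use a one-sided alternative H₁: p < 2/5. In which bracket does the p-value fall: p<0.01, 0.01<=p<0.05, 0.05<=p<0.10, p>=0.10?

Exact binomial: n=19, k=3, p₀=2/5=0.4000
P(X≤3) from Σ C(n,i)·p₀^i·(1−p₀)^(n−i)
p-value (one-sided, H₁ less) = 0.02296
→ bracket: 0.01<=p<0.05

p-value bracket: 0.01<=p<0.05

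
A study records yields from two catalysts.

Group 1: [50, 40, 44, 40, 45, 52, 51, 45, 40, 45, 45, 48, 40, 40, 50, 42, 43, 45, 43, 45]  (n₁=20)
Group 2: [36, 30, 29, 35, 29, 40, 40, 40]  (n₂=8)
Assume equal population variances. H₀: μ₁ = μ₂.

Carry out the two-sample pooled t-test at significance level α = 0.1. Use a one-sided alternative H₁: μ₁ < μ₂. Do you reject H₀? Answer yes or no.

reject H₀: no

x̄₁=44.650, s₁=3.870, n₁=20
x̄₂=34.875, s₂=4.970, n₂=8
s_p² = [19·3.870² + 7·4.970²]/26 = 17.5933
SE = √(s_p²·(1/20+1/8)) = 1.7547
t = (44.650−34.875)/1.7547 = 5.5709
df = 26
p-value (one-sided, H₁ less) = 1.00000
At α=0.1: p ≥ α → fail to reject H₀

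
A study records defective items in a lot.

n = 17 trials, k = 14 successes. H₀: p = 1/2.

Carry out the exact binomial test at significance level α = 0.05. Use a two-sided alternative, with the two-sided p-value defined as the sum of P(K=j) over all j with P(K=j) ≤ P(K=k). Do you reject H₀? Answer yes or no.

reject H₀: yes

Exact binomial: n=17, k=14, p₀=1/2=0.5000
P(X=j) = C(n,j)·p₀^j·(1−p₀)^(n−j); p = Σ P(X=j) over j with P(X=j) ≤ P(X=14)
p-value (two-sided) = 0.01273
At α=0.05: p < α → reject H₀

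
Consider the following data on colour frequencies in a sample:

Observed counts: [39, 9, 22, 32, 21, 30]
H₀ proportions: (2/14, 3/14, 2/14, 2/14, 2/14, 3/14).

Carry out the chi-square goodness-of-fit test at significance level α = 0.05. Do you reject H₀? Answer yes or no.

reject H₀: yes

n = 153; E_i = n·p_i = [21.86, 32.79, 21.86, 21.86, 21.86, 32.79]
χ² = (39−21.86)²/21.86 + (9−32.79)²/32.79 + (22−21.86)²/21.86 + (32−21.86)²/21.86 + (21−21.86)²/21.86 + (30−32.79)²/32.79 = 35.6797
df = 5
p-value (upper-tail) = 0.00000
At α=0.05: p < α → reject H₀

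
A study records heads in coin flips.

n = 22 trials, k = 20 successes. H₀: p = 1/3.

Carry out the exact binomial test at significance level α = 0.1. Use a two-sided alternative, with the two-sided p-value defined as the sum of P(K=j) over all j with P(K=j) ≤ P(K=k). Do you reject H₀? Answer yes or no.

reject H₀: yes

Exact binomial: n=22, k=20, p₀=1/3=0.3333
P(X=j) = C(n,j)·p₀^j·(1−p₀)^(n−j); p = Σ P(X=j) over j with P(X=j) ≤ P(X=20)
p-value (two-sided) = 0.00000
At α=0.1: p < α → reject H₀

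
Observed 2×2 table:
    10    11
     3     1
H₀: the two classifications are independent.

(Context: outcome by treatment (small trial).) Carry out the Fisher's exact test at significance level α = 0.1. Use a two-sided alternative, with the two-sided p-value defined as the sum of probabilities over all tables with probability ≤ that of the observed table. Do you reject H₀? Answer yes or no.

Margins: r₁=21, r₂=4, c₁=13, c₂=12, n=25
p_obs = C(21,10)·C(4,3)/C(25,13); sum pmf over tables with pmf ≤ p_obs
p-value (two-sided) = 0.59304
At α=0.1: p ≥ α → fail to reject H₀

reject H₀: no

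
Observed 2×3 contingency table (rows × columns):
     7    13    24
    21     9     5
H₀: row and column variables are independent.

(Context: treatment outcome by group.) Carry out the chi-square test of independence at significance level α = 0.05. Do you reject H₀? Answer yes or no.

reject H₀: yes

Row totals [44, 35], col totals [28, 22, 29], n=79
χ² = (7−15.59)²/15.59 + (13−12.25)²/12.25 + (24−16.15)²/16.15 + (21−12.41)²/12.41 + (9−9.75)²/9.75 + (5−12.85)²/12.85 = 19.4020
df = 2
p-value (upper-tail) = 0.00006
At α=0.05: p < α → reject H₀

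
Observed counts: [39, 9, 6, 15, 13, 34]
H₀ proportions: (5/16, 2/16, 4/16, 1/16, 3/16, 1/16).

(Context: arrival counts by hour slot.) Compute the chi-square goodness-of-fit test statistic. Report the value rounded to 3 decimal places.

test statistic = 131.039

n = 116; E_i = n·p_i = [36.25, 14.50, 29.00, 7.25, 21.75, 7.25]
χ² = (39−36.25)²/36.25 + (9−14.50)²/14.50 + (6−29.00)²/29.00 + (15−7.25)²/7.25 + (13−21.75)²/21.75 + (34−7.25)²/7.25 = 131.0391
df = 5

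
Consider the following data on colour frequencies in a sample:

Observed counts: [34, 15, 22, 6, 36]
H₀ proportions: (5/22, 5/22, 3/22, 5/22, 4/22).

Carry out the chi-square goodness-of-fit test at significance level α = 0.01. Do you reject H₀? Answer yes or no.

reject H₀: yes

n = 113; E_i = n·p_i = [25.68, 25.68, 15.41, 25.68, 20.55]
χ² = (34−25.68)²/25.68 + (15−25.68)²/25.68 + (22−15.41)²/15.41 + (6−25.68)²/25.68 + (36−20.55)²/20.55 = 36.6649
df = 4
p-value (upper-tail) = 0.00000
At α=0.01: p < α → reject H₀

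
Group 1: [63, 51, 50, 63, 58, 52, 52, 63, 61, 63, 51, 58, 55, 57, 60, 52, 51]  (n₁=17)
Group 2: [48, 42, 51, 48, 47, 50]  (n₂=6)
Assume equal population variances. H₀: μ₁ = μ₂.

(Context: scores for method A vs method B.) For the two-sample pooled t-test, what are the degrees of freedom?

df = n₁ + n₂ − 2 = 17 + 6 − 2 = 21

degrees of freedom = 21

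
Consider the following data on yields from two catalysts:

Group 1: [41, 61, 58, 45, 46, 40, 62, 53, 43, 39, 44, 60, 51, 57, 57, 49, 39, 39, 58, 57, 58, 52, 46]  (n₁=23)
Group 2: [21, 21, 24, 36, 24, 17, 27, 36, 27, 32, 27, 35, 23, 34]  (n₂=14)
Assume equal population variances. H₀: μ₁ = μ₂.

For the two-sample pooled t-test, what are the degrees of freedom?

degrees of freedom = 35

df = n₁ + n₂ − 2 = 23 + 14 − 2 = 35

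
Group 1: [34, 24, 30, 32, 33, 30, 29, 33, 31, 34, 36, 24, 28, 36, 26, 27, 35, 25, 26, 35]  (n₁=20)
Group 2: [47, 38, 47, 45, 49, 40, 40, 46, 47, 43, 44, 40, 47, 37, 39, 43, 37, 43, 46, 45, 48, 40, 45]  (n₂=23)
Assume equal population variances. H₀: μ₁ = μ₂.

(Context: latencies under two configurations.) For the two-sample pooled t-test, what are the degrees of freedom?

df = n₁ + n₂ − 2 = 20 + 23 − 2 = 41

degrees of freedom = 41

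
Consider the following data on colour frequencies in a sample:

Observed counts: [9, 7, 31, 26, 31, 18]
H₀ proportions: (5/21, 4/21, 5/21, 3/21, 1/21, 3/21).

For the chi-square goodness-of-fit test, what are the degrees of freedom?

df = k − 1 = 6 − 1 = 5

degrees of freedom = 5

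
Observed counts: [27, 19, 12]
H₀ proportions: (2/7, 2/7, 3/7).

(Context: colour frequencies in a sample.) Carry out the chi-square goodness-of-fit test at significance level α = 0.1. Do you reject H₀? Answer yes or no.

n = 58; E_i = n·p_i = [16.57, 16.57, 24.86]
χ² = (27−16.57)²/16.57 + (19−16.57)²/16.57 + (12−24.86)²/24.86 = 13.5690
df = 2
p-value (upper-tail) = 0.00113
At α=0.1: p < α → reject H₀

reject H₀: yes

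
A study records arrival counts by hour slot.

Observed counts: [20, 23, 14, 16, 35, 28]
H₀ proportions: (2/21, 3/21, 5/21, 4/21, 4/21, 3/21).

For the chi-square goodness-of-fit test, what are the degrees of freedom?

df = k − 1 = 6 − 1 = 5

degrees of freedom = 5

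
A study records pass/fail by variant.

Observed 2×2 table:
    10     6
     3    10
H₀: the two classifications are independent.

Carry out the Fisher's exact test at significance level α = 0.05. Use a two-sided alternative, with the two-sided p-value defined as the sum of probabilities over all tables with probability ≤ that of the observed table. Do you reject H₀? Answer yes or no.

Margins: r₁=16, r₂=13, c₁=13, c₂=16, n=29
p_obs = C(16,10)·C(13,3)/C(29,13); sum pmf over tables with pmf ≤ p_obs
p-value (two-sided) = 0.06080
At α=0.05: p ≥ α → fail to reject H₀

reject H₀: no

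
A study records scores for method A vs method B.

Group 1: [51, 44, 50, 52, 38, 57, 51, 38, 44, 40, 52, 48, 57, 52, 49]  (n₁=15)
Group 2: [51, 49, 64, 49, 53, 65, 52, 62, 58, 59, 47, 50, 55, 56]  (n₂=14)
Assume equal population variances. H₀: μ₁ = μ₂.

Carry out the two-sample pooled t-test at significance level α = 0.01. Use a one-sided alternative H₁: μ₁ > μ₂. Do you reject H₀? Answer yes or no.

x̄₁=48.200, s₁=6.144, n₁=15
x̄₂=55.000, s₂=5.857, n₂=14
s_p² = [14·6.144² + 13·5.857²]/27 = 36.0889
SE = √(s_p²·(1/15+1/14)) = 2.2324
t = (48.200−55.000)/2.2324 = -3.0460
df = 27
p-value (one-sided, H₁ greater) = 0.99743
At α=0.01: p ≥ α → fail to reject H₀

reject H₀: no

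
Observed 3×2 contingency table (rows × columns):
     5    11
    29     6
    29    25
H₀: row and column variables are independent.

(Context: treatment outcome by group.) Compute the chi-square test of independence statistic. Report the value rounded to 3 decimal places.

test statistic = 14.021

Row totals [16, 35, 54], col totals [63, 42], n=105
χ² = (5−9.60)²/9.60 + (11−6.40)²/6.40 + (29−21.00)²/21.00 + (6−14.00)²/14.00 + (29−32.40)²/32.40 + (25−21.60)²/21.60 = 14.0214
df = 2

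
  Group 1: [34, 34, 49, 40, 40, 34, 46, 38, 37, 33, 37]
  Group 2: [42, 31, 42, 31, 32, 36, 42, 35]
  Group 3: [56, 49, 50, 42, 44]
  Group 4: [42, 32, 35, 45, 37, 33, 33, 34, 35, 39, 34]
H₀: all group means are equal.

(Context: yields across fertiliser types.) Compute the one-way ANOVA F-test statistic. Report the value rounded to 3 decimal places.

test statistic = 7.919

Group means [38.36, 36.38, 48.20, 36.27], grand mean 38.657
SSB = Σnᵢ(x̄ᵢ−x̄)² = 560.483; SSW = ΣΣ(x−x̄ᵢ)² = 731.402
MSB = 560.483/3 = 186.8278; MSW = 731.402/31 = 23.5936
F = MSB/MSW = 7.9186
df = (3, 31)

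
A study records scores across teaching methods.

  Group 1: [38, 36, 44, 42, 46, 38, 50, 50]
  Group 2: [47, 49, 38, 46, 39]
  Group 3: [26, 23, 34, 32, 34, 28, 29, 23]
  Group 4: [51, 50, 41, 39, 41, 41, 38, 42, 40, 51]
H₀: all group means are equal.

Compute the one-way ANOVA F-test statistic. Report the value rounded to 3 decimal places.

Group means [43.00, 43.80, 28.62, 43.40], grand mean 39.548
SSB = Σnᵢ(x̄ᵢ−x̄)² = 1288.602; SSW = ΣΣ(x−x̄ᵢ)² = 685.075
MSB = 1288.602/3 = 429.5341; MSW = 685.075/27 = 25.3731
F = MSB/MSW = 16.9287
df = (3, 27)

test statistic = 16.929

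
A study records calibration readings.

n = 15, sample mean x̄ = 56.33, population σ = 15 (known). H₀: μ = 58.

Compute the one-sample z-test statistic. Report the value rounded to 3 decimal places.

test statistic = -0.431

SE = σ/√n = 15/√15 = 3.8730
z = (x̄−μ₀)/SE = (56.33−58)/3.8730 = -0.4312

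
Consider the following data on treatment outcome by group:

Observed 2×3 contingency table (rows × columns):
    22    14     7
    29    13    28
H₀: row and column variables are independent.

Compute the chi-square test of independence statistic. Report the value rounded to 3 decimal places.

test statistic = 7.579

Row totals [43, 70], col totals [51, 27, 35], n=113
χ² = (22−19.41)²/19.41 + (14−10.27)²/10.27 + (7−13.32)²/13.32 + (29−31.59)²/31.59 + (13−16.73)²/16.73 + (28−21.68)²/21.68 = 7.5792
df = 2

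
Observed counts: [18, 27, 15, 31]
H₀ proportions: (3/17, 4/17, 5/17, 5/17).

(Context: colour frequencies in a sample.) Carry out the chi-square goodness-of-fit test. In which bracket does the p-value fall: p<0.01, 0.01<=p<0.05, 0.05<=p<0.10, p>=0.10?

n = 91; E_i = n·p_i = [16.06, 21.41, 26.76, 26.76]
χ² = (18−16.06)²/16.06 + (27−21.41)²/21.41 + (15−26.76)²/26.76 + (31−26.76)²/26.76 = 7.5346
df = 3
p-value (upper-tail) = 0.05668
→ bracket: 0.05<=p<0.10

p-value bracket: 0.05<=p<0.10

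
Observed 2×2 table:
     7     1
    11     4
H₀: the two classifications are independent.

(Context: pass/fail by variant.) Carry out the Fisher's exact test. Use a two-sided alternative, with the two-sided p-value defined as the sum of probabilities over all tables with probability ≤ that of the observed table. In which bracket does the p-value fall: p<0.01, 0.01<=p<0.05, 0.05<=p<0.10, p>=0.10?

Margins: r₁=8, r₂=15, c₁=18, c₂=5, n=23
p_obs = C(8,7)·C(15,11)/C(23,18); sum pmf over tables with pmf ≤ p_obs
p-value (two-sided) = 0.62139
→ bracket: p>=0.10

p-value bracket: p>=0.10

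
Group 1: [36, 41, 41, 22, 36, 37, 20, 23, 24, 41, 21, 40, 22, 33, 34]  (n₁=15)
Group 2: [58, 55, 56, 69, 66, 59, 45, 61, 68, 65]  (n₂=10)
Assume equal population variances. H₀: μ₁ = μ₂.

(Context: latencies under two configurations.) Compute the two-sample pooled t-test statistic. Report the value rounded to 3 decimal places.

test statistic = -8.881

x̄₁=31.400, s₁=8.339, n₁=15
x̄₂=60.200, s₂=7.285, n₂=10
s_p² = [14·8.339² + 9·7.285²]/23 = 63.0957
SE = √(s_p²·(1/15+1/10)) = 3.2428
t = (31.400−60.200)/3.2428 = -8.8811
df = 23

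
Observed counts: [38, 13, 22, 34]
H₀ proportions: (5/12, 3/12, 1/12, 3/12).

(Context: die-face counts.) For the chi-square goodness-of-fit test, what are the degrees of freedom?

degrees of freedom = 3

df = k − 1 = 4 − 1 = 3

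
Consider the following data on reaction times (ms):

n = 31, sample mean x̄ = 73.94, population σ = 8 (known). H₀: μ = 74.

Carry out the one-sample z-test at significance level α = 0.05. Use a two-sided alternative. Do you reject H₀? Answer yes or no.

reject H₀: no

SE = σ/√n = 8/√31 = 1.4368
z = (x̄−μ₀)/SE = (73.94−74)/1.4368 = -0.0418
p-value (two-sided) = 0.96669
At α=0.05: p ≥ α → fail to reject H₀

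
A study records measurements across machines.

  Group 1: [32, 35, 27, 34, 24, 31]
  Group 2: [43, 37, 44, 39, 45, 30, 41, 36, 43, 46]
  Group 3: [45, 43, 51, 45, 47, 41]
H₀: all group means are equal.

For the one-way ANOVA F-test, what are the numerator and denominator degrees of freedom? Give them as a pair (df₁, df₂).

k = 3 groups, N = 22 total
df = (k−1, N−k) = (3−1, 22−3) = (2, 19)

degrees of freedom = [2, 19]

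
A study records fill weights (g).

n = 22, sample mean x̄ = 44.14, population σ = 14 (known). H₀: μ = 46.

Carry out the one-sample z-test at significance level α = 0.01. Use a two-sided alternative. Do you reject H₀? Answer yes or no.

reject H₀: no

SE = σ/√n = 14/√22 = 2.9848
z = (x̄−μ₀)/SE = (44.14−46)/2.9848 = -0.6232
p-value (two-sided) = 0.53318
At α=0.01: p ≥ α → fail to reject H₀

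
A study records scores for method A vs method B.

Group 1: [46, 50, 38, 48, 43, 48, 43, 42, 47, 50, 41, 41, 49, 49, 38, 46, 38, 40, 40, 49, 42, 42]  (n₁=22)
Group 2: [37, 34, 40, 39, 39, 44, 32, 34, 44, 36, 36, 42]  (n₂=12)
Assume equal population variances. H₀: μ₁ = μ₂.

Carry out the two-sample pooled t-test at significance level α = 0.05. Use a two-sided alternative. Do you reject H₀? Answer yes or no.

reject H₀: yes

x̄₁=44.091, s₁=4.185, n₁=22
x̄₂=38.083, s₂=3.942, n₂=12
s_p² = [21·4.185² + 11·3.942²]/32 = 16.8355
SE = √(s_p²·(1/22+1/12)) = 1.4725
t = (44.091−38.083)/1.4725 = 4.0799
df = 32
p-value (two-sided) = 0.00028
At α=0.05: p < α → reject H₀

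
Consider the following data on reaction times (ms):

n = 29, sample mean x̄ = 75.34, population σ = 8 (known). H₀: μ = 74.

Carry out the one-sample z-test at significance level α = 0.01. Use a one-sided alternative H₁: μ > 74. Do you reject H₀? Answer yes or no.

SE = σ/√n = 8/√29 = 1.4856
z = (x̄−μ₀)/SE = (75.34−74)/1.4856 = 0.9020
p-value (one-sided, H₁ greater) = 0.18352
At α=0.01: p ≥ α → fail to reject H₀

reject H₀: no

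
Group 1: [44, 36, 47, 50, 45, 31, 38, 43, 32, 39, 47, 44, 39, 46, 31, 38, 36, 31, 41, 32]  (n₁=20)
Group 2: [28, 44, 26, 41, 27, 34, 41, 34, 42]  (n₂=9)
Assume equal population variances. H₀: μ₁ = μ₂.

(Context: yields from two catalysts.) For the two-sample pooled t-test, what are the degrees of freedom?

df = n₁ + n₂ − 2 = 20 + 9 − 2 = 27

degrees of freedom = 27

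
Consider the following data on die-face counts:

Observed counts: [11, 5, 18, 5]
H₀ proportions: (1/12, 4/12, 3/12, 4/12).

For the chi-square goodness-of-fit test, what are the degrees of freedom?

degrees of freedom = 3

df = k − 1 = 4 − 1 = 3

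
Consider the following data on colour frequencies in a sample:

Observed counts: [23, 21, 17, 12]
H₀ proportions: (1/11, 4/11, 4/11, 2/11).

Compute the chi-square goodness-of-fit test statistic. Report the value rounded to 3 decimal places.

test statistic = 45.062

n = 73; E_i = n·p_i = [6.64, 26.55, 26.55, 13.27]
χ² = (23−6.64)²/6.64 + (21−26.55)²/26.55 + (17−26.55)²/26.55 + (12−13.27)²/13.27 = 45.0616
df = 3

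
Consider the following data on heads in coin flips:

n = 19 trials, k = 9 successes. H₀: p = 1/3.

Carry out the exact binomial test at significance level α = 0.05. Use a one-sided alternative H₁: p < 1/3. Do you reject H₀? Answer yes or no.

reject H₀: no

Exact binomial: n=19, k=9, p₀=1/3=0.3333
P(X≤9) from Σ C(n,i)·p₀^i·(1−p₀)^(n−i)
p-value (one-sided, H₁ less) = 0.93523
At α=0.05: p ≥ α → fail to reject H₀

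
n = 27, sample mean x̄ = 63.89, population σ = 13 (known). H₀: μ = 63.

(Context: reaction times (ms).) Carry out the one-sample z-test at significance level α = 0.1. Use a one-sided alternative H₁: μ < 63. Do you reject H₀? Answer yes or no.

SE = σ/√n = 13/√27 = 2.5019
z = (x̄−μ₀)/SE = (63.89−63)/2.5019 = 0.3557
p-value (one-sided, H₁ less) = 0.63898
At α=0.1: p ≥ α → fail to reject H₀

reject H₀: no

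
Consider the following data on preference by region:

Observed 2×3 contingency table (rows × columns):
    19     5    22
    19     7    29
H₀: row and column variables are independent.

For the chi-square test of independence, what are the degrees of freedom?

df = (r−1)(c−1) = (2−1)·(3−1) = 2

degrees of freedom = 2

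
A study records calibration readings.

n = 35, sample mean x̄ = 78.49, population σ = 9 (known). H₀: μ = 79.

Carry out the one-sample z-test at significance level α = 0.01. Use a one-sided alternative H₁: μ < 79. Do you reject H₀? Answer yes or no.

reject H₀: no

SE = σ/√n = 9/√35 = 1.5213
z = (x̄−μ₀)/SE = (78.49−79)/1.5213 = -0.3352
p-value (one-sided, H₁ less) = 0.36872
At α=0.01: p ≥ α → fail to reject H₀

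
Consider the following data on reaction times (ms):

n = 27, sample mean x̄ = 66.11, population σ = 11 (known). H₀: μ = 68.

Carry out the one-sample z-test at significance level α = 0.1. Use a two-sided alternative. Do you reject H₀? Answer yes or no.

SE = σ/√n = 11/√27 = 2.1170
z = (x̄−μ₀)/SE = (66.11−68)/2.1170 = -0.8928
p-value (two-sided) = 0.37197
At α=0.1: p ≥ α → fail to reject H₀

reject H₀: no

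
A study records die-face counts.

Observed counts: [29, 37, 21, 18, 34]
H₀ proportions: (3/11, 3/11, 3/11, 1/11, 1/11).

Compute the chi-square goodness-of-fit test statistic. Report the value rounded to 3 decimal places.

n = 139; E_i = n·p_i = [37.91, 37.91, 37.91, 12.64, 12.64]
χ² = (29−37.91)²/37.91 + (37−37.91)²/37.91 + (21−37.91)²/37.91 + (18−12.64)²/12.64 + (34−12.64)²/12.64 = 48.0528
df = 4

test statistic = 48.053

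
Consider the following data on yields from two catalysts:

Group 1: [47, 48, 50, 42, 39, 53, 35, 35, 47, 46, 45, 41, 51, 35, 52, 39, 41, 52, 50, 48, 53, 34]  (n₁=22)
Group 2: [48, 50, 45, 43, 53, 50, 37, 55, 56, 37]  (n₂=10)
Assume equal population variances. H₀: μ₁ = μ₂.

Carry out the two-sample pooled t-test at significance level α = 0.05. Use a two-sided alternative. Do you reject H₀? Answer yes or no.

reject H₀: no

x̄₁=44.682, s₁=6.439, n₁=22
x̄₂=47.400, s₂=6.818, n₂=10
s_p² = [21·6.439² + 9·6.818²]/30 = 42.9724
SE = √(s_p²·(1/22+1/10)) = 2.5001
t = (44.682−47.400)/2.5001 = -1.0872
df = 30
p-value (two-sided) = 0.28560
At α=0.05: p ≥ α → fail to reject H₀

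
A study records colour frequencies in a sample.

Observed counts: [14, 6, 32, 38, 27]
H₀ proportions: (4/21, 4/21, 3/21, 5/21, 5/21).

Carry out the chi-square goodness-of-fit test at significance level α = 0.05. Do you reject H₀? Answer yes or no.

n = 117; E_i = n·p_i = [22.29, 22.29, 16.71, 27.86, 27.86]
χ² = (14−22.29)²/22.29 + (6−22.29)²/22.29 + (32−16.71)²/16.71 + (38−27.86)²/27.86 + (27−27.86)²/27.86 = 32.6803
df = 4
p-value (upper-tail) = 0.00000
At α=0.05: p < α → reject H₀

reject H₀: yes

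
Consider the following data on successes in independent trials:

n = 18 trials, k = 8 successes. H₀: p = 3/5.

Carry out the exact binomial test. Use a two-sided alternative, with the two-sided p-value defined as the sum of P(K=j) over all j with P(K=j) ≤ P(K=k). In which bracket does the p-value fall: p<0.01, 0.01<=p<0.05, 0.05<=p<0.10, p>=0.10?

Exact binomial: n=18, k=8, p₀=3/5=0.6000
P(X=j) = C(n,j)·p₀^j·(1−p₀)^(n−j); p = Σ P(X=j) over j with P(X=j) ≤ P(X=8)
p-value (two-sided) = 0.22888
→ bracket: p>=0.10

p-value bracket: p>=0.10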